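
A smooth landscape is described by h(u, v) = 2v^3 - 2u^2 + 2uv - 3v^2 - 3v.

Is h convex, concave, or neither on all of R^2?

neither

The term 2v^3 is cubic, so the Hessian is not constant.
∂²h/∂v² = 12v - 6, which takes both signs as v varies (negative for sufficiently negative v). A diagonal entry of the Hessian changing sign means the Hessian is neither positive- nor negative-semidefinite on all of R^2.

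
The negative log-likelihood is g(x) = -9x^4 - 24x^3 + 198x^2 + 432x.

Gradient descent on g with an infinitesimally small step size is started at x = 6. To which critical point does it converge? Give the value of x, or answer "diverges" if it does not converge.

diverges

g'(x) = -36(x - 3)(x + 1)(x + 4), so g'(6) = -7560.
Gradient descent moves in the -g' direction, i.e. x is increasing.
There is no critical point above x=6, and g' keeps the same sign, so the iterate runs off to +∞.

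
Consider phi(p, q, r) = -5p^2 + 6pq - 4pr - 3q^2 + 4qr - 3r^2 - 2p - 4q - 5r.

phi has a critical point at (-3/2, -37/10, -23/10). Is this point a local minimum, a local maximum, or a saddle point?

local maximum

The Hessian is constant: H = [[-10, 6, -4], [6, -6, 4], [-4, 4, -6]].
Leading principal minors: Δ₁ = -10, Δ₂ = 24, Δ₃ = -80.
The minors alternate sign starting negative (−, +, −), so H is negative definite: a local maximum.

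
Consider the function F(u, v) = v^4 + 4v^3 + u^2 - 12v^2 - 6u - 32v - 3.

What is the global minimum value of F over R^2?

F(u,v) separates as P(u) + Q(v) − 3, so its minimum is min P + min Q − 3.
P'(u) = 2u - 6 vanishes at u ∈ {3}; Q'(v) = 4(v - 2)(v + 1)(v + 4) vanishes at v ∈ {-4, -1, 2}.
Local minima of P (where P''>0): P(3)=-9. Local minima of Q: Q(-4)=-64, Q(2)=-64.
So the global minimum of F is P(3) + Q(-4) − 3 = -9 − 64 − 3 = -76, attained at (3, -4).

-76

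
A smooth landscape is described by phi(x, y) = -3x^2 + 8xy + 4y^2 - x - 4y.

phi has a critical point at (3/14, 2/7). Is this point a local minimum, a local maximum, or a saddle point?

The Hessian of phi is constant: H = [[-6, 8], [8, 8]].
det(H) = (-6)·8 − 8² = -112.
Since det(H) < 0, H is indefinite and the critical point is a saddle point.

saddle point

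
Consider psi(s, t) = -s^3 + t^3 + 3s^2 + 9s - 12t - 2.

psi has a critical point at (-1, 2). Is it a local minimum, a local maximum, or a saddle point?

local minimum

The mixed partial ∂²psi/∂s∂t is 0, so the Hessian at any point is diag(psi_ss, psi_tt) = diag(6(-s + 1), 6t).
At (-1, 2): H = diag(12, 12).
Both eigenvalues are positive, so H is positive definite: a local minimum.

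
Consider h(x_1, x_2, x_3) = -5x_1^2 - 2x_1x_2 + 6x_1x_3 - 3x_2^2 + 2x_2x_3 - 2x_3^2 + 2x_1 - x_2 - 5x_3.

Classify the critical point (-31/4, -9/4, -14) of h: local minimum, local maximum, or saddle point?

local maximum

The Hessian is constant: H = [[-10, -2, 6], [-2, -6, 2], [6, 2, -4]].
Leading principal minors: Δ₁ = -10, Δ₂ = 56, Δ₃ = -16.
The minors alternate sign starting negative (−, +, −), so H is negative definite: a local maximum.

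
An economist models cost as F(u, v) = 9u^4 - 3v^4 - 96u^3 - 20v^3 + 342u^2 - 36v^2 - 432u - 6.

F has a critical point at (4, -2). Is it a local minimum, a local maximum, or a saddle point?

local minimum

The mixed partial ∂²F/∂u∂v is 0, so the Hessian at any point is diag(F_uu, F_vv) = diag(36(3u^2 - 16u + 19), -12(3v^2 + 10v + 6)).
At (4, -2): H = diag(108, 24).
Both eigenvalues are positive, so H is positive definite: a local minimum.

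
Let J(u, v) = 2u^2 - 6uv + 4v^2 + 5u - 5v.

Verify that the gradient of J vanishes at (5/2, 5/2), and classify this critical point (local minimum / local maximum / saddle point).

saddle point

∇J = (4u - 6v + 5, -6u + 8v - 5); substituting (5/2, 5/2) gives ∇J = (0, 0), so (5/2, 5/2) is indeed a critical point.
The Hessian of J is constant: H = [[4, -6], [-6, 8]].
det(H) = 4·8 − (-6)² = -4.
Since det(H) < 0, H is indefinite and the critical point is a saddle point.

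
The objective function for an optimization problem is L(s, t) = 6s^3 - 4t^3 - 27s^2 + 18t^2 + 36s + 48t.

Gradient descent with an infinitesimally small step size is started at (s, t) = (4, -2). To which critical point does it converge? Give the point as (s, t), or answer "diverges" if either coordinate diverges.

L is separable, so gradient descent decouples: s follows -∂L/∂s, t follows -∂L/∂t.
∂L/∂s = 18(s - 2)(s - 1); at s=4 this is 108, so s decreases.
∂L/∂t = -12(t - 4)(t + 1); at t=-2 this is -72, so t increases.
s converges to its nearest critical value 2 (a local min of the s-part); t converges to -1. The iterate converges to (2, -1).

(2, -1)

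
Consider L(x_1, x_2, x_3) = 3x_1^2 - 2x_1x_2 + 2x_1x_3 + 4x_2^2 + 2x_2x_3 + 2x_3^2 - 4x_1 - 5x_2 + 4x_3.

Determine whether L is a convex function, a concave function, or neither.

convex

L is quadratic, so its Hessian is the constant matrix H = [[6, -2, 2], [-2, 8, 2], [2, 2, 4]].
Leading principal minors: 6, 44, 104.
All positive ⇒ H ≻ 0 ⇒ convex.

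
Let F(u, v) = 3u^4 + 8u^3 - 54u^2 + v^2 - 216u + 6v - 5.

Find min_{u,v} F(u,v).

F(u,v) separates as P(u) + Q(v) − 5, so its minimum is min P + min Q − 5.
P'(u) = 12(u - 3)(u + 2)(u + 3) vanishes at u ∈ {-3, -2, 3}; Q'(v) = 2v + 6 vanishes at v ∈ {-3}.
Local minima of P (where P''>0): P(-3)=189, P(3)=-675. Local minima of Q: Q(-3)=-9.
So the global minimum of F is P(3) + Q(-3) − 5 = -675 − 9 − 5 = -689, attained at (3, -3).

-689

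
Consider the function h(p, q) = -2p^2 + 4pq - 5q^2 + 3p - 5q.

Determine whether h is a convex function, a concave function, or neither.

h is quadratic, so its Hessian is the constant matrix H = [[-4, 4], [4, -10]].
det(H) = 24, tr(H) = -14.
det(H) > 0 and tr(H) < 0, so H is negative definite everywhere: concave.

concave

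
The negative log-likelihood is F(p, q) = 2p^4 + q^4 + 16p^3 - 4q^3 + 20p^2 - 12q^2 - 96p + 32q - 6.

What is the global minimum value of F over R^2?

F(p,q) separates as A(p) + B(q) − 6, so its minimum is min A + min B − 6.
A'(p) = 8(p - 1)(p + 3)(p + 4) vanishes at p ∈ {-4, -3, 1}; B'(q) = 4(q - 4)(q - 1)(q + 2) vanishes at q ∈ {-2, 1, 4}.
Local minima of A (where A''>0): A(-4)=192, A(1)=-58. Local minima of B: B(-2)=-64, B(4)=-64.
So the global minimum of F is A(1) + B(-2) − 6 = -58 − 64 − 6 = -128, attained at (1, -2).

-128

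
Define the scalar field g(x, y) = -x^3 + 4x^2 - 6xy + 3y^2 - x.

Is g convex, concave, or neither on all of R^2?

neither

The term -x^3 is cubic, so the Hessian is not constant.
∂²g/∂x² = -6x + 8, which takes both signs as x varies (negative for sufficiently large x). A diagonal entry of the Hessian changing sign means the Hessian is neither positive- nor negative-semidefinite on all of R^2.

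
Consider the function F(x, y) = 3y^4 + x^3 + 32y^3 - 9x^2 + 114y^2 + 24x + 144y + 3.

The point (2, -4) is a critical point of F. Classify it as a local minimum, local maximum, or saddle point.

The mixed partial ∂²F/∂x∂y is 0, so the Hessian at any point is diag(F_xx, F_yy) = diag(6(x - 3), 12(3y^2 + 16y + 19)).
At (2, -4): H = diag(-6, 36).
The eigenvalues have opposite signs, so H is indefinite: a saddle point.

saddle point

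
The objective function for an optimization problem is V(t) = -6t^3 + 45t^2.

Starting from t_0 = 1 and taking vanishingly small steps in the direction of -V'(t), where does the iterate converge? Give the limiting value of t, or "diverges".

0

V'(t) = -18t(t - 5), so V'(1) = 72.
Gradient descent moves in the -V' direction, i.e. t is decreasing.
The nearest critical point in that direction is t = 0, where V'' = 90 > 0 (a local minimum). The iterate converges there.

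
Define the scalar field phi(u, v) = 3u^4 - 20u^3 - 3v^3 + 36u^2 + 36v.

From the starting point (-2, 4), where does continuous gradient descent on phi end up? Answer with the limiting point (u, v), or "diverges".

phi is separable, so gradient descent decouples: u follows -∂phi/∂u, v follows -∂phi/∂v.
∂phi/∂u = 12u(u - 3)(u - 2); at u=-2 this is -480, so u increases.
∂phi/∂v = -9(v - 2)(v + 2); at v=4 this is -108, so v increases.
The v-coordinate has no critical point in that direction and runs off to infinity.

diverges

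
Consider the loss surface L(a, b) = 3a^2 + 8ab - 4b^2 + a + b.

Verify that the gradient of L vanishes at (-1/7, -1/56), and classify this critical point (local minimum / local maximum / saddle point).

saddle point

∇L = (6a + 8b + 1, 8a - 8b + 1); substituting (-1/7, -1/56) gives ∇L = (0, 0), so (-1/7, -1/56) is indeed a critical point.
The Hessian of L is constant: H = [[6, 8], [8, -8]].
det(H) = 6·(-8) − 8² = -112.
Since det(H) < 0, H is indefinite and the critical point is a saddle point.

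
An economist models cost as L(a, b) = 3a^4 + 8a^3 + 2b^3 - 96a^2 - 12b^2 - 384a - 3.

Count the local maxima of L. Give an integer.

1

L separates as a function of a plus a function of b, so ∇L=0 decouples.
∂L/∂a = 12(a - 4)(a + 2)(a + 4) = 0 at a ∈ {-4, -2, 4}; ∂L/∂b = 6b(b - 4) = 0 at b ∈ {0, 4}.
The Hessian is diagonal: diag(L_aa, L_bb). Second derivatives: L_aa(-4)=192, L_aa(-2)=-144, L_aa(4)=576; L_bb(0)=-24, L_bb(4)=24.
Local maxima occur where both diagonal entries negative: (-2, 0). Count: 1.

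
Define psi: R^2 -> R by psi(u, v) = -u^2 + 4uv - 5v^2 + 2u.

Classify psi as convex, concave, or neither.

psi is quadratic, so its Hessian is the constant matrix H = [[-2, 4], [4, -10]].
det(H) = 4, tr(H) = -12.
det(H) > 0 and tr(H) < 0, so H is negative definite everywhere: concave.

concave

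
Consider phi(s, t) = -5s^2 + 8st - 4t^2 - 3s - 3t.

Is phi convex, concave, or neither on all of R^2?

concave

phi is quadratic, so its Hessian is the constant matrix H = [[-10, 8], [8, -8]].
det(H) = 16, tr(H) = -18.
det(H) > 0 and tr(H) < 0, so H is negative definite everywhere: concave.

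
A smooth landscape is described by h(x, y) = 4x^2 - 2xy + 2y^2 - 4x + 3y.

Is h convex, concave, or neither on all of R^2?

h is quadratic, so its Hessian is the constant matrix H = [[8, -2], [-2, 4]].
det(H) = 28, tr(H) = 12.
det(H) > 0 and tr(H) > 0, so H is positive definite everywhere: convex.

convex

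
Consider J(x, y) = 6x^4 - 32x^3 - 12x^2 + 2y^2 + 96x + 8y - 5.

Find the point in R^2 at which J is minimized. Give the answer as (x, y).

(4, -2)

J(x,y) separates as P(x) + Q(y) − 5, so its minimum is min P + min Q − 5.
P'(x) = 24(x - 4)(x - 1)(x + 1) vanishes at x ∈ {-1, 1, 4}; Q'(y) = 4y + 8 vanishes at y ∈ {-2}.
Local minima of P (where P''>0): P(-1)=-70, P(4)=-320. Local minima of Q: Q(-2)=-8.
So the global minimum of J is P(4) + Q(-2) − 5 = -320 − 8 − 5 = -333, attained at (4, -2).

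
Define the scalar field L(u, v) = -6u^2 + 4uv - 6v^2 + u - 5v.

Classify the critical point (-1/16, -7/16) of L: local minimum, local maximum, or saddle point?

The Hessian of L is constant: H = [[-12, 4], [4, -12]].
det(H) = (-12)·(-12) − 4² = 128.
det(H) > 0 and tr(H) = -24 < 0, so H is negative definite and the point is a local maximum.

local maximum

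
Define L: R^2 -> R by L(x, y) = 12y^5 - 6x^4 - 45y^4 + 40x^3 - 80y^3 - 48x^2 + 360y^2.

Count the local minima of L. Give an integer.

2

L separates as a function of x plus a function of y, so ∇L=0 decouples.
∂L/∂x = -24x(x - 4)(x - 1) = 0 at x ∈ {0, 1, 4}; ∂L/∂y = 60y(y - 3)(y - 2)(y + 2) = 0 at y ∈ {-2, 0, 2, 3}.
The Hessian is diagonal: diag(L_xx, L_yy). Second derivatives: L_xx(0)=-96, L_xx(1)=72, L_xx(4)=-288; L_yy(-2)=-2400, L_yy(0)=720, L_yy(2)=-480, L_yy(3)=900.
Local minima occur where both diagonal entries positive: (1, 0), (1, 3). Count: 2.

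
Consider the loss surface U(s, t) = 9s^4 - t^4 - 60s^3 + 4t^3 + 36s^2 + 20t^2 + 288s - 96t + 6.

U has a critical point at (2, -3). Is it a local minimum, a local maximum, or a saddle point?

local maximum

The mixed partial ∂²U/∂s∂t is 0, so the Hessian at any point is diag(U_ss, U_tt) = diag(36(3s^2 - 10s + 2), 4(-3t^2 + 6t + 10)).
At (2, -3): H = diag(-216, -140).
Both eigenvalues are negative, so H is negative definite: a local maximum.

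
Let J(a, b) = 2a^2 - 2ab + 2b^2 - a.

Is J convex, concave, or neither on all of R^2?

J is quadratic, so its Hessian is the constant matrix H = [[4, -2], [-2, 4]].
det(H) = 12, tr(H) = 8.
det(H) > 0 and tr(H) > 0, so H is positive definite everywhere: convex.

convex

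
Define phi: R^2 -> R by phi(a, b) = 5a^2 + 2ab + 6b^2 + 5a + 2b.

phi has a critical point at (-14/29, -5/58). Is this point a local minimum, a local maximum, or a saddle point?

local minimum

The Hessian of phi is constant: H = [[10, 2], [2, 12]].
det(H) = 10·12 − 2² = 116.
det(H) > 0 and tr(H) = 22 > 0, so H is positive definite and the point is a local minimum.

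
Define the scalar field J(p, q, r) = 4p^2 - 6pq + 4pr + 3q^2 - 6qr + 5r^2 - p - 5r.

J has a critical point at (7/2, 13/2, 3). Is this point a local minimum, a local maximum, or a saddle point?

local minimum

The Hessian is constant: H = [[8, -6, 4], [-6, 6, -6], [4, -6, 10]].
Leading principal minors: Δ₁ = 8, Δ₂ = 12, Δ₃ = 24.
All leading minors are positive, so H is positive definite: a local minimum.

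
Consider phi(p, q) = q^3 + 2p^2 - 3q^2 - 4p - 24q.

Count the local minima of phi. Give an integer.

1

phi separates as a function of p plus a function of q, so ∇phi=0 decouples.
∂phi/∂p = 4(p - 1) = 0 at p ∈ {1}; ∂phi/∂q = 3(q - 4)(q + 2) = 0 at q ∈ {-2, 4}.
The Hessian is diagonal: diag(phi_pp, phi_qq). Second derivatives: phi_pp(1)=4; phi_qq(-2)=-18, phi_qq(4)=18.
Local minima occur where both diagonal entries positive: (1, 4). Count: 1.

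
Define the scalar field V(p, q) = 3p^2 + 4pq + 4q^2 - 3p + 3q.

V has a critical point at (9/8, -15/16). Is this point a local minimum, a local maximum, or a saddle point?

The Hessian of V is constant: H = [[6, 4], [4, 8]].
det(H) = 6·8 − 4² = 32.
det(H) > 0 and tr(H) = 14 > 0, so H is positive definite and the point is a local minimum.

local minimum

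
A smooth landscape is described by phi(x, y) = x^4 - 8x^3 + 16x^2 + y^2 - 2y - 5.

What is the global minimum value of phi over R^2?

phi(x,y) separates as P(x) + Q(y) − 5, so its minimum is min P + min Q − 5.
P'(x) = 4x(x - 4)(x - 2) vanishes at x ∈ {0, 2, 4}; Q'(y) = 2y - 2 vanishes at y ∈ {1}.
Local minima of P (where P''>0): P(0)=0, P(4)=0. Local minima of Q: Q(1)=-1.
So the global minimum of phi is P(0) + Q(1) − 5 = 0 − 1 − 5 = -6, attained at (0, 1).

-6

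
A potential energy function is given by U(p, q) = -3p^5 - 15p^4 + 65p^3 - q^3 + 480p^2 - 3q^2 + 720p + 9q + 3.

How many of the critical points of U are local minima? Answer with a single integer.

2

U separates as a function of p plus a function of q, so ∇U=0 decouples.
∂U/∂p = -15(p - 4)(p + 1)(p + 3)(p + 4) = 0 at p ∈ {-4, -3, -1, 4}; ∂U/∂q = -3(q - 1)(q + 3) = 0 at q ∈ {-3, 1}.
The Hessian is diagonal: diag(U_pp, U_qq). Second derivatives: U_pp(-4)=360, U_pp(-3)=-210, U_pp(-1)=450, U_pp(4)=-4200; U_qq(-3)=12, U_qq(1)=-12.
Local minima occur where both diagonal entries positive: (-4, -3), (-1, -3). Count: 2.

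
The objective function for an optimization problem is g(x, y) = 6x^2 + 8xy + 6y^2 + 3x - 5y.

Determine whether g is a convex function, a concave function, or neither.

convex

g is quadratic, so its Hessian is the constant matrix H = [[12, 8], [8, 12]].
det(H) = 80, tr(H) = 24.
det(H) > 0 and tr(H) > 0, so H is positive definite everywhere: convex.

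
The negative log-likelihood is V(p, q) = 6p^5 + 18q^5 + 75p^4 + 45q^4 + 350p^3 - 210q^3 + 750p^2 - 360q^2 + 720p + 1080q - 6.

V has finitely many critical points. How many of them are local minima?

4

V separates as a function of p plus a function of q, so ∇V=0 decouples.
∂V/∂p = 30(p + 1)(p + 2)(p + 3)(p + 4) = 0 at p ∈ {-4, -3, -2, -1}; ∂V/∂q = 90(q - 2)(q - 1)(q + 2)(q + 3) = 0 at q ∈ {-3, -2, 1, 2}.
The Hessian is diagonal: diag(V_pp, V_qq). Second derivatives: V_pp(-4)=-180, V_pp(-3)=60, V_pp(-2)=-60, V_pp(-1)=180; V_qq(-3)=-1800, V_qq(-2)=1080, V_qq(1)=-1080, V_qq(2)=1800.
Local minima occur where both diagonal entries positive: (-3, -2), (-3, 2), (-1, -2), (-1, 2). Count: 4.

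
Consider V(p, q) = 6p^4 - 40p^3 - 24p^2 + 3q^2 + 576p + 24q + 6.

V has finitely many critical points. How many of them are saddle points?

V separates as a function of p plus a function of q, so ∇V=0 decouples.
∂V/∂p = 24(p - 4)(p - 3)(p + 2) = 0 at p ∈ {-2, 3, 4}; ∂V/∂q = 6(q + 4) = 0 at q ∈ {-4}.
The Hessian is diagonal: diag(V_pp, V_qq). Second derivatives: V_pp(-2)=720, V_pp(3)=-120, V_pp(4)=144; V_qq(-4)=6.
Saddle points occur where the two diagonal entries have opposite signs: (3, -4). Count: 1.

1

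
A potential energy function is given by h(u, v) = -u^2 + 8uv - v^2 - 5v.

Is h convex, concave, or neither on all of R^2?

neither

h is quadratic, so its Hessian is the constant matrix H = [[-2, 8], [8, -2]].
det(H) = -60, tr(H) = -4.
det(H) < 0, so H is indefinite: neither convex nor concave.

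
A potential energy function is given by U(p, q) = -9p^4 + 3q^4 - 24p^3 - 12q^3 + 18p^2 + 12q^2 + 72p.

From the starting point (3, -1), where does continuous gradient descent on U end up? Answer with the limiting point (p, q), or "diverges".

U is separable, so gradient descent decouples: p follows -∂U/∂p, q follows -∂U/∂q.
∂U/∂p = -36(p - 1)(p + 1)(p + 2); at p=3 this is -1440, so p increases.
∂U/∂q = 12q(q - 2)(q - 1); at q=-1 this is -72, so q increases.
The p-coordinate has no critical point in that direction and runs off to infinity.

diverges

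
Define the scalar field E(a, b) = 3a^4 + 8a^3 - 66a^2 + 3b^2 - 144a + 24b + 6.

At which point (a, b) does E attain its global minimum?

(3, -4)

E(a,b) separates as P(a) + Q(b) + 6, so its minimum is min P + min Q + 6.
P'(a) = 12(a - 3)(a + 1)(a + 4) vanishes at a ∈ {-4, -1, 3}; Q'(b) = 6b + 24 vanishes at b ∈ {-4}.
Local minima of P (where P''>0): P(-4)=-224, P(3)=-567. Local minima of Q: Q(-4)=-48.
So the global minimum of E is P(3) + Q(-4) + 6 = -567 − 48 + 6 = -609, attained at (3, -4).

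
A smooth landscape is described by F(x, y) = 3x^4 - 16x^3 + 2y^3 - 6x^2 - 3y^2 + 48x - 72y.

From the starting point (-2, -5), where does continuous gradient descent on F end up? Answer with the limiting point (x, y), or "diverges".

diverges

F is separable, so gradient descent decouples: x follows -∂F/∂x, y follows -∂F/∂y.
∂F/∂x = 12(x - 4)(x - 1)(x + 1); at x=-2 this is -216, so x increases.
∂F/∂y = 6(y - 4)(y + 3); at y=-5 this is 108, so y decreases.
The y-coordinate has no critical point in that direction and runs off to infinity.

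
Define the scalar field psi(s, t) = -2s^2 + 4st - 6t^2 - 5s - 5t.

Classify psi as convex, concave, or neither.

concave

psi is quadratic, so its Hessian is the constant matrix H = [[-4, 4], [4, -12]].
det(H) = 32, tr(H) = -16.
det(H) > 0 and tr(H) < 0, so H is negative definite everywhere: concave.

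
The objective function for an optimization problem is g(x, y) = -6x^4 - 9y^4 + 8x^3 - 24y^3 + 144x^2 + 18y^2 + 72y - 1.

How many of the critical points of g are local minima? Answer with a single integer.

g separates as a function of x plus a function of y, so ∇g=0 decouples.
∂g/∂x = -24x(x - 4)(x + 3) = 0 at x ∈ {-3, 0, 4}; ∂g/∂y = -36(y - 1)(y + 1)(y + 2) = 0 at y ∈ {-2, -1, 1}.
The Hessian is diagonal: diag(g_xx, g_yy). Second derivatives: g_xx(-3)=-504, g_xx(0)=288, g_xx(4)=-672; g_yy(-2)=-108, g_yy(-1)=72, g_yy(1)=-216.
Local minima occur where both diagonal entries positive: (0, -1). Count: 1.

1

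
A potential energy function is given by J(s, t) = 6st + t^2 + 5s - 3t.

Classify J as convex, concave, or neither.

neither

J is quadratic, so its Hessian is the constant matrix H = [[0, 6], [6, 2]].
det(H) = -36, tr(H) = 2.
det(H) < 0, so H is indefinite: neither convex nor concave.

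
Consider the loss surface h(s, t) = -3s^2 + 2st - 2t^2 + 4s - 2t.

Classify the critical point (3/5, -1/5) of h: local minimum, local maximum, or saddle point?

local maximum

The Hessian of h is constant: H = [[-6, 2], [2, -4]].
det(H) = (-6)·(-4) − 2² = 20.
det(H) > 0 and tr(H) = -10 < 0, so H is negative definite and the point is a local maximum.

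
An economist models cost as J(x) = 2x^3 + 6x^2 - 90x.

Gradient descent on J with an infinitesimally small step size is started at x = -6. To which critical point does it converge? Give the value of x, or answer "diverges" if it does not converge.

J'(x) = 6(x - 3)(x + 5), so J'(-6) = 54.
Gradient descent moves in the -J' direction, i.e. x is decreasing.
There is no critical point below x=-6, and J' keeps the same sign, so the iterate runs off to −∞.

diverges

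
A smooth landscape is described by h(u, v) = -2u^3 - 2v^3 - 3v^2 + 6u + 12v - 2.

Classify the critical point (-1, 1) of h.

The mixed partial ∂²h/∂u∂v is 0, so the Hessian at any point is diag(h_uu, h_vv) = diag(-12u, -6(2v + 1)).
At (-1, 1): H = diag(12, -18).
The eigenvalues have opposite signs, so H is indefinite: a saddle point.

saddle point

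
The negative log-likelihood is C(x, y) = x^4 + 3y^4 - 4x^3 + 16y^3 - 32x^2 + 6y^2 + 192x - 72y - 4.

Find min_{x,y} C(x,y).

C(x,y) separates as P(x) + Q(y) − 4, so its minimum is min P + min Q − 4.
P'(x) = 4(x - 4)(x - 3)(x + 4) vanishes at x ∈ {-4, 3, 4}; Q'(y) = 12(y - 1)(y + 2)(y + 3) vanishes at y ∈ {-3, -2, 1}.
Local minima of P (where P''>0): P(-4)=-768, P(4)=256. Local minima of Q: Q(-3)=81, Q(1)=-47.
So the global minimum of C is P(-4) + Q(1) − 4 = -768 − 47 − 4 = -819, attained at (-4, 1).

-819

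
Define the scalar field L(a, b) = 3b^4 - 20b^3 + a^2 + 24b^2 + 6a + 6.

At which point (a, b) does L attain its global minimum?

(-3, 4)

L(a,b) separates as P(a) + Q(b) + 6, so its minimum is min P + min Q + 6.
P'(a) = 2a + 6 vanishes at a ∈ {-3}; Q'(b) = 12b(b - 4)(b - 1) vanishes at b ∈ {0, 1, 4}.
Local minima of P (where P''>0): P(-3)=-9. Local minima of Q: Q(0)=0, Q(4)=-128.
So the global minimum of L is P(-3) + Q(4) + 6 = -9 − 128 + 6 = -131, attained at (-3, 4).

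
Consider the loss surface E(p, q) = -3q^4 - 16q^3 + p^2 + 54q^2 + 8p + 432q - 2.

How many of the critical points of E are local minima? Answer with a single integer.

1

E separates as a function of p plus a function of q, so ∇E=0 decouples.
∂E/∂p = 2(p + 4) = 0 at p ∈ {-4}; ∂E/∂q = -12(q - 3)(q + 3)(q + 4) = 0 at q ∈ {-4, -3, 3}.
The Hessian is diagonal: diag(E_pp, E_qq). Second derivatives: E_pp(-4)=2; E_qq(-4)=-84, E_qq(-3)=72, E_qq(3)=-504.
Local minima occur where both diagonal entries positive: (-4, -3). Count: 1.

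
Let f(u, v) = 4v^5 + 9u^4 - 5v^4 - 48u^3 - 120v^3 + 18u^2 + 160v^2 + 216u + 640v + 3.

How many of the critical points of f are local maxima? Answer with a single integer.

f separates as a function of u plus a function of v, so ∇f=0 decouples.
∂f/∂u = 36(u - 3)(u - 2)(u + 1) = 0 at u ∈ {-1, 2, 3}; ∂f/∂v = 20(v - 4)(v - 2)(v + 1)(v + 4) = 0 at v ∈ {-4, -1, 2, 4}.
The Hessian is diagonal: diag(f_uu, f_vv). Second derivatives: f_uu(-1)=432, f_uu(2)=-108, f_uu(3)=144; f_vv(-4)=-2880, f_vv(-1)=900, f_vv(2)=-720, f_vv(4)=1600.
Local maxima occur where both diagonal entries negative: (2, -4), (2, 2). Count: 2.

2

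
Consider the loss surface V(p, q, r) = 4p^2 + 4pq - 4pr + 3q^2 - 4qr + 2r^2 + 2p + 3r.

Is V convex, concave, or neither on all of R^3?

convex

V is quadratic, so its Hessian is the constant matrix H = [[8, 4, -4], [4, 6, -4], [-4, -4, 4]].
Leading principal minors: 8, 32, 32.
All positive ⇒ H ≻ 0 ⇒ convex.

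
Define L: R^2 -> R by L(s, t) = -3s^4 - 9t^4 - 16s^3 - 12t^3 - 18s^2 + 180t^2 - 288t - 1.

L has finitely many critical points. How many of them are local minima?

L separates as a function of s plus a function of t, so ∇L=0 decouples.
∂L/∂s = -12s(s + 1)(s + 3) = 0 at s ∈ {-3, -1, 0}; ∂L/∂t = -36(t - 2)(t - 1)(t + 4) = 0 at t ∈ {-4, 1, 2}.
The Hessian is diagonal: diag(L_ss, L_tt). Second derivatives: L_ss(-3)=-72, L_ss(-1)=24, L_ss(0)=-36; L_tt(-4)=-1080, L_tt(1)=180, L_tt(2)=-216.
Local minima occur where both diagonal entries positive: (-1, 1). Count: 1.

1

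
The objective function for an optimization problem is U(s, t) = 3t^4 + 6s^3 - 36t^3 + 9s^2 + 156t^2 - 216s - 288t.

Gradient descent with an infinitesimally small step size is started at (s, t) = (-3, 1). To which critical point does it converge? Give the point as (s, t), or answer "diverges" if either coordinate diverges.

(3, 2)

U is separable, so gradient descent decouples: s follows -∂U/∂s, t follows -∂U/∂t.
∂U/∂s = 18(s - 3)(s + 4); at s=-3 this is -108, so s increases.
∂U/∂t = 12(t - 4)(t - 3)(t - 2); at t=1 this is -72, so t increases.
s converges to its nearest critical value 3 (a local min of the s-part); t converges to 2. The iterate converges to (3, 2).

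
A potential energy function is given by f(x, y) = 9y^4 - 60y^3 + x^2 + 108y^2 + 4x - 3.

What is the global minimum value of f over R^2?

f(x,y) separates as P(x) + Q(y) − 3, so its minimum is min P + min Q − 3.
P'(x) = 2x + 4 vanishes at x ∈ {-2}; Q'(y) = 36y(y - 3)(y - 2) vanishes at y ∈ {0, 2, 3}.
Local minima of P (where P''>0): P(-2)=-4. Local minima of Q: Q(0)=0, Q(3)=81.
So the global minimum of f is P(-2) + Q(0) − 3 = -4 + 0 − 3 = -7, attained at (-2, 0).

-7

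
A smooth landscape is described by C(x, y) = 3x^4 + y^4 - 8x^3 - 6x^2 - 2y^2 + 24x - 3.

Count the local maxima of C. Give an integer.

C separates as a function of x plus a function of y, so ∇C=0 decouples.
∂C/∂x = 12(x - 2)(x - 1)(x + 1) = 0 at x ∈ {-1, 1, 2}; ∂C/∂y = 4y(y - 1)(y + 1) = 0 at y ∈ {-1, 0, 1}.
The Hessian is diagonal: diag(C_xx, C_yy). Second derivatives: C_xx(-1)=72, C_xx(1)=-24, C_xx(2)=36; C_yy(-1)=8, C_yy(0)=-4, C_yy(1)=8.
Local maxima occur where both diagonal entries negative: (1, 0). Count: 1.

1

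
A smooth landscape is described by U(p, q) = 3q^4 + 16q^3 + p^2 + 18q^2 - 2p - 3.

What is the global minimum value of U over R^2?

-31

U(p,q) separates as A(p) + B(q) − 3, so its minimum is min A + min B − 3.
A'(p) = 2p - 2 vanishes at p ∈ {1}; B'(q) = 12q(q + 1)(q + 3) vanishes at q ∈ {-3, -1, 0}.
Local minima of A (where A''>0): A(1)=-1. Local minima of B: B(-3)=-27, B(0)=0.
So the global minimum of U is A(1) + B(-3) − 3 = -1 − 27 − 3 = -31, attained at (1, -3).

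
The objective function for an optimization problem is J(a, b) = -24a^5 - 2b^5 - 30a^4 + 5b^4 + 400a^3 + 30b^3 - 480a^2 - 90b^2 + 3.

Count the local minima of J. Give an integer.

4

J separates as a function of a plus a function of b, so ∇J=0 decouples.
∂J/∂a = -120a(a - 2)(a - 1)(a + 4) = 0 at a ∈ {-4, 0, 1, 2}; ∂J/∂b = -10b(b - 3)(b - 2)(b + 3) = 0 at b ∈ {-3, 0, 2, 3}.
The Hessian is diagonal: diag(J_aa, J_bb). Second derivatives: J_aa(-4)=14400, J_aa(0)=-960, J_aa(1)=600, J_aa(2)=-1440; J_bb(-3)=900, J_bb(0)=-180, J_bb(2)=100, J_bb(3)=-180.
Local minima occur where both diagonal entries positive: (-4, -3), (-4, 2), (1, -3), (1, 2). Count: 4.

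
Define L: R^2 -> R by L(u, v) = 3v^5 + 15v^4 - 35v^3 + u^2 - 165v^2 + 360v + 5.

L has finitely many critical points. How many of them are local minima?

L separates as a function of u plus a function of v, so ∇L=0 decouples.
∂L/∂u = 2u = 0 at u ∈ {0}; ∂L/∂v = 15(v - 2)(v - 1)(v + 3)(v + 4) = 0 at v ∈ {-4, -3, 1, 2}.
The Hessian is diagonal: diag(L_uu, L_vv). Second derivatives: L_uu(0)=2; L_vv(-4)=-450, L_vv(-3)=300, L_vv(1)=-300, L_vv(2)=450.
Local minima occur where both diagonal entries positive: (0, -3), (0, 2). Count: 2.

2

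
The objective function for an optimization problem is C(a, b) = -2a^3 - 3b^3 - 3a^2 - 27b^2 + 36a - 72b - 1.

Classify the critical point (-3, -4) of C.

The mixed partial ∂²C/∂a∂b is 0, so the Hessian at any point is diag(C_aa, C_bb) = diag(-6(2a + 1), -18(b + 3)).
At (-3, -4): H = diag(30, 18).
Both eigenvalues are positive, so H is positive definite: a local minimum.

local minimum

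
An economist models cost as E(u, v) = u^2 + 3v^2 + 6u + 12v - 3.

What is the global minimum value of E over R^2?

-24

E(u,v) separates as P(u) + Q(v) − 3, so its minimum is min P + min Q − 3.
P'(u) = 2u + 6 vanishes at u ∈ {-3}; Q'(v) = 6v + 12 vanishes at v ∈ {-2}.
Local minima of P (where P''>0): P(-3)=-9. Local minima of Q: Q(-2)=-12.
So the global minimum of E is P(-3) + Q(-2) − 3 = -9 − 12 − 3 = -24, attained at (-3, -2).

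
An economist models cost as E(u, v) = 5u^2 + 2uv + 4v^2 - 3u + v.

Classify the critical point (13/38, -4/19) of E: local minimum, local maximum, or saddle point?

local minimum

The Hessian of E is constant: H = [[10, 2], [2, 8]].
det(H) = 10·8 − 2² = 76.
det(H) > 0 and tr(H) = 18 > 0, so H is positive definite and the point is a local minimum.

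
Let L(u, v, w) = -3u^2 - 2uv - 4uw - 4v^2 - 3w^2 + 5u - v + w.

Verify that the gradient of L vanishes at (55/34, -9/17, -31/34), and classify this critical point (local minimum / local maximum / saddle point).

local maximum

∇L = (-6u - 2v - 4w + 5, -2u - 8v - 1, -4u - 6w + 1); substituting (55/34, -9/17, -31/34) gives ∇L = (0, 0, 0), so (55/34, -9/17, -31/34) is indeed a critical point.
The Hessian is constant: H = [[-6, -2, -4], [-2, -8, 0], [-4, 0, -6]].
Leading principal minors: Δ₁ = -6, Δ₂ = 44, Δ₃ = -136.
The minors alternate sign starting negative (−, +, −), so H is negative definite: a local maximum.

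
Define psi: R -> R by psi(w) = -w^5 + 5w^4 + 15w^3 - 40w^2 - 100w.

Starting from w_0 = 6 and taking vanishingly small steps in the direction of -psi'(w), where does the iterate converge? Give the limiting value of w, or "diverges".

diverges

psi'(w) = -5(w - 5)(w - 2)(w + 1)(w + 2), so psi'(6) = -1120.
Gradient descent moves in the -psi' direction, i.e. w is increasing.
There is no critical point above w=6, and psi' keeps the same sign, so the iterate runs off to +∞.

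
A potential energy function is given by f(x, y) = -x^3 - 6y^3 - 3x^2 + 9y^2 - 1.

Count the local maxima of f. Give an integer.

f separates as a function of x plus a function of y, so ∇f=0 decouples.
∂f/∂x = -3x(x + 2) = 0 at x ∈ {-2, 0}; ∂f/∂y = -18y(y - 1) = 0 at y ∈ {0, 1}.
The Hessian is diagonal: diag(f_xx, f_yy). Second derivatives: f_xx(-2)=6, f_xx(0)=-6; f_yy(0)=18, f_yy(1)=-18.
Local maxima occur where both diagonal entries negative: (0, 1). Count: 1.

1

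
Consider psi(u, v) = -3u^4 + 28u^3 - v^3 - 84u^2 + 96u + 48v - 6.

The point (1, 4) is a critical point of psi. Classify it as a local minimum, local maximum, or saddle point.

The mixed partial ∂²psi/∂u∂v is 0, so the Hessian at any point is diag(psi_uu, psi_vv) = diag(12(-3u^2 + 14u - 14), -6v).
At (1, 4): H = diag(-36, -24).
Both eigenvalues are negative, so H is negative definite: a local maximum.

local maximum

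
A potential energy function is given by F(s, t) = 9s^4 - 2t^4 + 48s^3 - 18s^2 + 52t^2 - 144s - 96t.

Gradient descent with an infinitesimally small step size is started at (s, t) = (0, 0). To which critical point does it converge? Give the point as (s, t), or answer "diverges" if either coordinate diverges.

F is separable, so gradient descent decouples: s follows -∂F/∂s, t follows -∂F/∂t.
∂F/∂s = 36(s - 1)(s + 1)(s + 4); at s=0 this is -144, so s increases.
∂F/∂t = -8(t - 3)(t - 1)(t + 4); at t=0 this is -96, so t increases.
s converges to its nearest critical value 1 (a local min of the s-part); t converges to 1. The iterate converges to (1, 1).

(1, 1)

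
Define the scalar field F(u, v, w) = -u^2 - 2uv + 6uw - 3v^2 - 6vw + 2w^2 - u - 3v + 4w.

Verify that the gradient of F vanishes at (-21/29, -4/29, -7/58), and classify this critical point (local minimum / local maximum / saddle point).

∇F = (-2u - 2v + 6w - 1, -2u - 6v - 6w - 3, 6u - 6v + 4w + 4); substituting (-21/29, -4/29, -7/58) gives ∇F = (0, 0, 0), so (-21/29, -4/29, -7/58) is indeed a critical point.
The Hessian is constant: H = [[-2, -2, 6], [-2, -6, -6], [6, -6, 4]].
Leading principal minors: Δ₁ = -2, Δ₂ = 8, Δ₃ = 464.
The minors fit neither the all-positive nor the alternating-sign pattern, so H is indefinite: a saddle point.

saddle point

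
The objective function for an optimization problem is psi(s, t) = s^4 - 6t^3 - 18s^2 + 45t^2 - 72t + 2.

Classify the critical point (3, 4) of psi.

The mixed partial ∂²psi/∂s∂t is 0, so the Hessian at any point is diag(psi_ss, psi_tt) = diag(12(s^2 - 3), 18(-2t + 5)).
At (3, 4): H = diag(72, -54).
The eigenvalues have opposite signs, so H is indefinite: a saddle point.

saddle point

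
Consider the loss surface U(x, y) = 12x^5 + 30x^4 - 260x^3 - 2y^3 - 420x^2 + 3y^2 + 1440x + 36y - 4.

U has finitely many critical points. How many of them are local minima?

U separates as a function of x plus a function of y, so ∇U=0 decouples.
∂U/∂x = 60(x - 3)(x - 1)(x + 2)(x + 4) = 0 at x ∈ {-4, -2, 1, 3}; ∂U/∂y = -6(y - 3)(y + 2) = 0 at y ∈ {-2, 3}.
The Hessian is diagonal: diag(U_xx, U_yy). Second derivatives: U_xx(-4)=-4200, U_xx(-2)=1800, U_xx(1)=-1800, U_xx(3)=4200; U_yy(-2)=30, U_yy(3)=-30.
Local minima occur where both diagonal entries positive: (-2, -2), (3, -2). Count: 2.

2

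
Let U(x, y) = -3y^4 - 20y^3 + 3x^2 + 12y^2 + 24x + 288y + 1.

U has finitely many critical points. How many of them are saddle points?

2

U separates as a function of x plus a function of y, so ∇U=0 decouples.
∂U/∂x = 6(x + 4) = 0 at x ∈ {-4}; ∂U/∂y = -12(y - 2)(y + 3)(y + 4) = 0 at y ∈ {-4, -3, 2}.
The Hessian is diagonal: diag(U_xx, U_yy). Second derivatives: U_xx(-4)=6; U_yy(-4)=-72, U_yy(-3)=60, U_yy(2)=-360.
Saddle points occur where the two diagonal entries have opposite signs: (-4, -4), (-4, 2). Count: 2.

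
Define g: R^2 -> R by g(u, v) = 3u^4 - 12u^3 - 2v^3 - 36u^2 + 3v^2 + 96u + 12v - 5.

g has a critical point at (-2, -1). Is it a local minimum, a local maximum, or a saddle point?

local minimum

The mixed partial ∂²g/∂u∂v is 0, so the Hessian at any point is diag(g_uu, g_vv) = diag(36(u^2 - 2u - 2), 6(-2v + 1)).
At (-2, -1): H = diag(216, 18).
Both eigenvalues are positive, so H is positive definite: a local minimum.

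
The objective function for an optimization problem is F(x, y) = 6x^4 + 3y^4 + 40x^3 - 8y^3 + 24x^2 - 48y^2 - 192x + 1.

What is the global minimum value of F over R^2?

-633

F(x,y) separates as P(x) + Q(y) + 1, so its minimum is min P + min Q + 1.
P'(x) = 24(x - 1)(x + 2)(x + 4) vanishes at x ∈ {-4, -2, 1}; Q'(y) = 12y(y - 4)(y + 2) vanishes at y ∈ {-2, 0, 4}.
Local minima of P (where P''>0): P(-4)=128, P(1)=-122. Local minima of Q: Q(-2)=-80, Q(4)=-512.
So the global minimum of F is P(1) + Q(4) + 1 = -122 − 512 + 1 = -633, attained at (1, 4).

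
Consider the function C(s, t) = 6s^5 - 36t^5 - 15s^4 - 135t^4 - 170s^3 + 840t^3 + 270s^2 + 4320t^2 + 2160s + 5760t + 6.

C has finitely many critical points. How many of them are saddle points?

C separates as a function of s plus a function of t, so ∇C=0 decouples.
∂C/∂s = 30(s - 4)(s - 3)(s + 2)(s + 3) = 0 at s ∈ {-3, -2, 3, 4}; ∂C/∂t = -180(t - 4)(t + 1)(t + 2)(t + 4) = 0 at t ∈ {-4, -2, -1, 4}.
The Hessian is diagonal: diag(C_ss, C_tt). Second derivatives: C_ss(-3)=-1260, C_ss(-2)=900, C_ss(3)=-900, C_ss(4)=1260; C_tt(-4)=8640, C_tt(-2)=-2160, C_tt(-1)=2700, C_tt(4)=-43200.
Saddle points occur where the two diagonal entries have opposite signs: (-3, -4), (-3, -1), (-2, -2), (-2, 4), (3, -4), (3, -1), (4, -2), (4, 4). Count: 8.

8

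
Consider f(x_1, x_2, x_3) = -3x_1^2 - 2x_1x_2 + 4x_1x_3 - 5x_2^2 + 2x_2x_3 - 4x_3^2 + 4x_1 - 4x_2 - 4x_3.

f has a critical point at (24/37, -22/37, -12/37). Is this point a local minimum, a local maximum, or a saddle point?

The Hessian is constant: H = [[-6, -2, 4], [-2, -10, 2], [4, 2, -8]].
Leading principal minors: Δ₁ = -6, Δ₂ = 56, Δ₃ = -296.
The minors alternate sign starting negative (−, +, −), so H is negative definite: a local maximum.

local maximum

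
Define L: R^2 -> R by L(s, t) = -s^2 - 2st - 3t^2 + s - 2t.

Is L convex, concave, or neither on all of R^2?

concave

L is quadratic, so its Hessian is the constant matrix H = [[-2, -2], [-2, -6]].
det(H) = 8, tr(H) = -8.
det(H) > 0 and tr(H) < 0, so H is negative definite everywhere: concave.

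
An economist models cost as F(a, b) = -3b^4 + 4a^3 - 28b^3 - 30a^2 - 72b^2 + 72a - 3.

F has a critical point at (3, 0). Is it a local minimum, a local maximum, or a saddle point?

saddle point

The mixed partial ∂²F/∂a∂b is 0, so the Hessian at any point is diag(F_aa, F_bb) = diag(12(2a - 5), -12(3b^2 + 14b + 12)).
At (3, 0): H = diag(12, -144).
The eigenvalues have opposite signs, so H is indefinite: a saddle point.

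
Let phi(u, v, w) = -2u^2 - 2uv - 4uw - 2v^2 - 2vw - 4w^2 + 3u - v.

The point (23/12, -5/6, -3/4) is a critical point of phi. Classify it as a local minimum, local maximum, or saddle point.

local maximum

The Hessian is constant: H = [[-4, -2, -4], [-2, -4, -2], [-4, -2, -8]].
Leading principal minors: Δ₁ = -4, Δ₂ = 12, Δ₃ = -48.
The minors alternate sign starting negative (−, +, −), so H is negative definite: a local maximum.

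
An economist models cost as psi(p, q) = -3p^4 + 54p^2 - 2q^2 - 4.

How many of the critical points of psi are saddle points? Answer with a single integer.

psi separates as a function of p plus a function of q, so ∇psi=0 decouples.
∂psi/∂p = -12p(p - 3)(p + 3) = 0 at p ∈ {-3, 0, 3}; ∂psi/∂q = -4q = 0 at q ∈ {0}.
The Hessian is diagonal: diag(psi_pp, psi_qq). Second derivatives: psi_pp(-3)=-216, psi_pp(0)=108, psi_pp(3)=-216; psi_qq(0)=-4.
Saddle points occur where the two diagonal entries have opposite signs: (0, 0). Count: 1.

1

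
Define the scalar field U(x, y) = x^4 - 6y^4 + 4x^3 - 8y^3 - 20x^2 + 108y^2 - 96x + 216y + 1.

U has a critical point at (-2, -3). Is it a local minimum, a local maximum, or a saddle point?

The mixed partial ∂²U/∂x∂y is 0, so the Hessian at any point is diag(U_xx, U_yy) = diag(4(3x^2 + 6x - 10), 24(-3y^2 - 2y + 9)).
At (-2, -3): H = diag(-40, -288).
Both eigenvalues are negative, so H is negative definite: a local maximum.

local maximum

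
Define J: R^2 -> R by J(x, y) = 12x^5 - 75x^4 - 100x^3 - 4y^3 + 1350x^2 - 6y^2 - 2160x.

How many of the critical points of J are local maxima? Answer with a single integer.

J separates as a function of x plus a function of y, so ∇J=0 decouples.
∂J/∂x = 60(x - 4)(x - 3)(x - 1)(x + 3) = 0 at x ∈ {-3, 1, 3, 4}; ∂J/∂y = -12y(y + 1) = 0 at y ∈ {-1, 0}.
The Hessian is diagonal: diag(J_xx, J_yy). Second derivatives: J_xx(-3)=-10080, J_xx(1)=1440, J_xx(3)=-720, J_xx(4)=1260; J_yy(-1)=12, J_yy(0)=-12.
Local maxima occur where both diagonal entries negative: (-3, 0), (3, 0). Count: 2.

2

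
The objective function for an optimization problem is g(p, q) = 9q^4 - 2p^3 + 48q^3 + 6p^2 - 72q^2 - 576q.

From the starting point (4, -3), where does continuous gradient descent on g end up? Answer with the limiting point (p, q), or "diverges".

g is separable, so gradient descent decouples: p follows -∂g/∂p, q follows -∂g/∂q.
∂g/∂p = -6p(p - 2); at p=4 this is -48, so p increases.
∂g/∂q = 36(q - 2)(q + 2)(q + 4); at q=-3 this is 180, so q decreases.
The p-coordinate has no critical point in that direction and runs off to infinity.

diverges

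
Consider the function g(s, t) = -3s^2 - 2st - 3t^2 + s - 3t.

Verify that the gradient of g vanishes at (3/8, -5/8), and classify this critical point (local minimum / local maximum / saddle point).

local maximum

∇g = (-6s - 2t + 1, -2s - 6t - 3); substituting (3/8, -5/8) gives ∇g = (0, 0), so (3/8, -5/8) is indeed a critical point.
The Hessian of g is constant: H = [[-6, -2], [-2, -6]].
det(H) = (-6)·(-6) − (-2)² = 32.
det(H) > 0 and tr(H) = -12 < 0, so H is negative definite and the point is a local maximum.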